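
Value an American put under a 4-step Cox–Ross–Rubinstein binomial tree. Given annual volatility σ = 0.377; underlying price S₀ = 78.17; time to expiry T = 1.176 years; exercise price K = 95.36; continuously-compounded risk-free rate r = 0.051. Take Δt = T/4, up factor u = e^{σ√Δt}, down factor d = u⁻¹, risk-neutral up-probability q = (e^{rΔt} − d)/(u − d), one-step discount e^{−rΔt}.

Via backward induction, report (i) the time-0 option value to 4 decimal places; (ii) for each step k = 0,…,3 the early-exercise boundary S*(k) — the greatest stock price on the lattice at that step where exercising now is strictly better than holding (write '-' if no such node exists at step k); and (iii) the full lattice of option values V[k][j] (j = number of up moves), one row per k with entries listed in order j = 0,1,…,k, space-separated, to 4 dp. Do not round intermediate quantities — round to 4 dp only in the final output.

price = 21.9450
boundary = - - 51.9382 63.7182
tree:
21.9450
31.6613 12.3420
43.4218 20.1962 4.4113
53.0240 31.6418 8.7081 0.0000
60.8509 43.4218 17.1900 0.0000 0.0000

Δt=0.29400  u=1.22681  d=0.81512  q=0.48577  discount=0.98512
step 4 (expiry): payoffs max(K−S,0) = 60.8509 43.4218 17.1900 0.0000 0.0000
step 3: (k=3,j=0): S=42.3360, (K−S)⁺=53.0240, hold=51.6048 ⇒ V=53.0240 exercise | (k=3,j=1): S=63.7182, (K−S)⁺=31.6418, hold=30.2227 ⇒ V=31.6418 exercise | (k=3,j=2): S=95.8996, (K−S)⁺=0.0000, hold=8.7081 ⇒ V=8.7081 continue | (k=3,j=3): S=144.3346, (K−S)⁺=0.0000, hold=0.0000 ⇒ V=0.0000 continue  boundary S*=63.7182
step 2: (k=2,j=0): S=51.9382, (K−S)⁺=43.4218, hold=42.0027 ⇒ V=43.4218 exercise | (k=2,j=1): S=78.1700, (K−S)⁺=17.1900, hold=20.1962 ⇒ V=20.1962 continue | (k=2,j=2): S=117.6505, (K−S)⁺=0.0000, hold=4.4113 ⇒ V=4.4113 continue  boundary S*=51.9382
step 1: (k=1,j=0): S=63.7182, (K−S)⁺=31.6418, hold=31.6613 ⇒ V=31.6613 continue | (k=1,j=1): S=95.8996, (K−S)⁺=0.0000, hold=12.3420 ⇒ V=12.3420 continue  boundary S*=-
step 0: (k=0,j=0): S=78.1700, (K−S)⁺=17.1900, hold=21.9450 ⇒ V=21.9450 continue  boundary S*=-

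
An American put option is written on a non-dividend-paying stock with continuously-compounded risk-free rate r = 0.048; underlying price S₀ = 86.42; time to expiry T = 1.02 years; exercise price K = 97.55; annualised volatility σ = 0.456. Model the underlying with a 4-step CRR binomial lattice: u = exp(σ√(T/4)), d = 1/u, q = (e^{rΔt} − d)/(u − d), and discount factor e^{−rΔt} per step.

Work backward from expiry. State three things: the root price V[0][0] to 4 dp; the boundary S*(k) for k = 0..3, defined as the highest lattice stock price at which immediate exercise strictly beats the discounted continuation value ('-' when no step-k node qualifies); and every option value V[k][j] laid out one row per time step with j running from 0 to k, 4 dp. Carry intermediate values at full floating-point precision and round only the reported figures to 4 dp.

price = 21.1680
boundary = - - 54.5262 68.6451
tree:
21.1680
30.8379 10.7838
43.0238 17.8612 3.0601
54.2387 28.9049 5.8360 0.0000
63.1470 43.0238 11.1300 0.0000 0.0000

Δt=0.25500  u=1.25894  d=0.79432  q=0.46919  discount=0.98783
step 4 (expiry): payoffs max(K−S,0) = 63.1470 43.0238 11.1300 0.0000 0.0000
step 3: (k=3,j=0): S=43.3113, (K−S)⁺=54.2387, hold=53.0520 ⇒ V=54.2387 exercise | (k=3,j=1): S=68.6451, (K−S)⁺=28.9049, hold=27.7181 ⇒ V=28.9049 exercise | (k=3,j=2): S=108.7974, (K−S)⁺=0.0000, hold=5.8360 ⇒ V=5.8360 continue | (k=3,j=3): S=172.4358, (K−S)⁺=0.0000, hold=0.0000 ⇒ V=0.0000 continue  boundary S*=68.6451
step 2: (k=2,j=0): S=54.5262, (K−S)⁺=43.0238, hold=41.8370 ⇒ V=43.0238 exercise | (k=2,j=1): S=86.4200, (K−S)⁺=11.1300, hold=17.8612 ⇒ V=17.8612 continue | (k=2,j=2): S=136.9693, (K−S)⁺=0.0000, hold=3.0601 ⇒ V=3.0601 continue  boundary S*=54.5262
step 1: (k=1,j=0): S=68.6451, (K−S)⁺=28.9049, hold=30.8379 ⇒ V=30.8379 continue | (k=1,j=1): S=108.7974, (K−S)⁺=0.0000, hold=10.7838 ⇒ V=10.7838 continue  boundary S*=-
step 0: (k=0,j=0): S=86.4200, (K−S)⁺=11.1300, hold=21.1680 ⇒ V=21.1680 continue  boundary S*=-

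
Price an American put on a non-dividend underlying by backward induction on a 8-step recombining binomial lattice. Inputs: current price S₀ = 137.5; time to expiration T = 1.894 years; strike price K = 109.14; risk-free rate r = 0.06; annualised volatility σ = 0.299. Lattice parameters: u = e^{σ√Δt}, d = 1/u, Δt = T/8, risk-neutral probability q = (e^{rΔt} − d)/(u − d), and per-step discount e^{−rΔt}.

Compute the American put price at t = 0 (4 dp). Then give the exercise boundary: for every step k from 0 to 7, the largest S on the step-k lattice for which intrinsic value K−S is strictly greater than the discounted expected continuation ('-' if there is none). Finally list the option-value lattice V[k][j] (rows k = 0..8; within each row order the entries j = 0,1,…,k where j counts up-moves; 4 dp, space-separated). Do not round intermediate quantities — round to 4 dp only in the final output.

price = 5.9627
boundary = - - - - 76.8370 66.4336 76.8370 88.8697
tree:
5.9627
9.5058 2.7614
14.7680 4.7694 0.9299
22.2473 8.0709 1.7644 0.1626
32.3030 13.3101 3.3163 0.3385 0.0000
42.7064 21.2219 6.1613 0.7046 0.0000 0.0000
51.7013 32.3030 11.2815 1.4665 0.0000 0.0000 0.0000
59.4783 42.7064 20.2703 3.0524 0.0000 0.0000 0.0000 0.0000
66.2023 51.7013 32.3030 6.3534 0.0000 0.0000 0.0000 0.0000 0.0000

Δt=0.23675, u=1.15660, d=0.86460, q=0.51269, disc=e^(-rΔt)=0.98590
k=8 terminal: V=max(K-S,0) → 66.2023 51.7013 32.3030 6.3534 0.0000 0.0000 0.0000 0.0000 0.0000
k=7: j=0 S=49.6617 intr=59.4783 cont=57.9389 V=59.4783[EX]; j=1 S=66.4336 intr=42.7064 cont=41.1671 V=42.7064[EX]; j=2 S=88.8697 intr=20.2703 cont=18.7310 V=20.2703[EX]; j=3 S=118.8830 intr=0.0000 cont=3.0524 V=3.0524[hold]; j=4 S=159.0324 intr=0.0000 cont=0.0000 V=0.0000[hold]; j=5 S=212.7413 intr=0.0000 cont=0.0000 V=0.0000[hold]; j=6 S=284.5888 intr=0.0000 cont=0.0000 V=0.0000[hold]; j=7 S=380.7009 intr=0.0000 cont=0.0000 V=0.0000[hold]  S*(7)=88.8697
k=6: j=0 S=57.4387 intr=51.7013 cont=50.1619 V=51.7013[EX]; j=1 S=76.8370 intr=32.3030 cont=30.7636 V=32.3030[EX]; j=2 S=102.7866 intr=6.3534 cont=11.2815 V=11.2815[hold]; j=3 S=137.5000 intr=0.0000 cont=1.4665 V=1.4665[hold]; j=4 S=183.9369 intr=0.0000 cont=0.0000 V=0.0000[hold]; j=5 S=246.0565 intr=0.0000 cont=0.0000 V=0.0000[hold]; j=6 S=329.1553 intr=0.0000 cont=0.0000 V=0.0000[hold]  S*(6)=76.8370
k=5: j=0 S=66.4336 intr=42.7064 cont=41.1671 V=42.7064[EX]; j=1 S=88.8697 intr=20.2703 cont=21.2219 V=21.2219[hold]; j=2 S=118.8830 intr=0.0000 cont=6.1613 V=6.1613[hold]; j=3 S=159.0324 intr=0.0000 cont=0.7046 V=0.7046[hold]; j=4 S=212.7413 intr=0.0000 cont=0.0000 V=0.0000[hold]; j=5 S=284.5888 intr=0.0000 cont=0.0000 V=0.0000[hold]  S*(5)=66.4336
k=4: j=0 S=76.8370 intr=32.3030 cont=31.2446 V=32.3030[EX]; j=1 S=102.7866 intr=6.3534 cont=13.3101 V=13.3101[hold]; j=2 S=137.5000 intr=0.0000 cont=3.3163 V=3.3163[hold]; j=3 S=183.9369 intr=0.0000 cont=0.3385 V=0.3385[hold]; j=4 S=246.0565 intr=0.0000 cont=0.0000 V=0.0000[hold]  S*(4)=76.8370
k=3: j=0 S=88.8697 intr=20.2703 cont=22.2473 V=22.2473[hold]; j=1 S=118.8830 intr=0.0000 cont=8.0709 V=8.0709[hold]; j=2 S=159.0324 intr=0.0000 cont=1.7644 V=1.7644[hold]; j=3 S=212.7413 intr=0.0000 cont=0.1626 V=0.1626[hold]  S*(3)=-
k=2: j=0 S=102.7866 intr=6.3534 cont=14.7680 V=14.7680[hold]; j=1 S=137.5000 intr=0.0000 cont=4.7694 V=4.7694[hold]; j=2 S=183.9369 intr=0.0000 cont=0.9299 V=0.9299[hold]  S*(2)=-
k=1: j=0 S=118.8830 intr=0.0000 cont=9.5058 V=9.5058[hold]; j=1 S=159.0324 intr=0.0000 cont=2.7614 V=2.7614[hold]  S*(1)=-
k=0: j=0 S=137.5000 intr=0.0000 cont=5.9627 V=5.9627[hold]  S*(0)=-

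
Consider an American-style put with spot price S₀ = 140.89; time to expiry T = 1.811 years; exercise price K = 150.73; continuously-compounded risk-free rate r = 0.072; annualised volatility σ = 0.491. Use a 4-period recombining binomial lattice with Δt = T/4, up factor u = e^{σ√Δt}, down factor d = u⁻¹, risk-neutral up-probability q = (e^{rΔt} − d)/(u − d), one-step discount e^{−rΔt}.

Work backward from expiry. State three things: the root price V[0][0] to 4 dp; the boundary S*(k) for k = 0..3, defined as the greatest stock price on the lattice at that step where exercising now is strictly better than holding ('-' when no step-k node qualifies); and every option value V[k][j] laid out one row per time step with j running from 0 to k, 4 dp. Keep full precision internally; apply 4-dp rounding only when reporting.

params: Δt=0.45275 u=1.39149 d=0.71865 q=0.46740 e^(-rΔt)=0.96793
t_4 payoffs: 113.1501 77.9658 9.8400 0.0000 0.0000
t_3: node(3,0) S=52.2922 payoff=98.4378 vs cont=93.6036 → 98.4378 [stop]  node(3,1) S=101.2509 payoff=49.4791 vs cont=44.6448 → 49.4791 [stop]  node(3,2) S=196.0475 payoff=0.0000 vs cont=5.0727 → 5.0727 [wait]  node(3,3) S=379.5979 payoff=0.0000 vs cont=0.0000 → 0.0000 [wait]  ⇒ S*(3)=101.2509
t_2: node(2,0) S=72.7642 payoff=77.9658 vs cont=73.1315 → 77.9658 [stop]  node(2,1) S=140.8900 payoff=9.8400 vs cont=27.8025 → 27.8025 [wait]  node(2,2) S=272.7989 payoff=0.0000 vs cont=2.6151 → 2.6151 [wait]  ⇒ S*(2)=72.7642
t_1: node(1,0) S=101.2509 payoff=49.4791 vs cont=52.7711 → 52.7711 [wait]  node(1,1) S=196.0475 payoff=0.0000 vs cont=15.5159 → 15.5159 [wait]  ⇒ S*(1)=-
t_0: node(0,0) S=140.8900 payoff=9.8400 vs cont=34.2242 → 34.2242 [wait]  ⇒ S*(0)=-

price = 34.2242
boundary = - - 72.7642 101.2509
tree:
34.2242
52.7711 15.5159
77.9658 27.8025 2.6151
98.4378 49.4791 5.0727 0.0000
113.1501 77.9658 9.8400 0.0000 0.0000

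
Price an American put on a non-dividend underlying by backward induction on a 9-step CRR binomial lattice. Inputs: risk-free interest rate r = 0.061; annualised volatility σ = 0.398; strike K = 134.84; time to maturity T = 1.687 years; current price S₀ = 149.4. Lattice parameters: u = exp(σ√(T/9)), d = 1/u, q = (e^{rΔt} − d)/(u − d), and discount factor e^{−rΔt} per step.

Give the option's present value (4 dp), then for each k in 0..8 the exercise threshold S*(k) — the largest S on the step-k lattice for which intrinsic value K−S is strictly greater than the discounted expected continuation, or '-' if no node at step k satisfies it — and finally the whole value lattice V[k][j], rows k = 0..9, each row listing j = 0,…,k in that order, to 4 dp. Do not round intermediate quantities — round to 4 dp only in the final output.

Δt=0.18744  u=1.18805  d=0.84172  q=0.49023  discount=0.98863
step 9 (expiry): payoffs max(K−S,0) = 103.1562 90.1195 71.7186 45.7465 9.0877 0.0000 0.0000 0.0000 0.0000 0.0000
step 8: (k=8,j=0): S=37.6419, (K−S)⁺=97.1981, hold=95.6651 ⇒ V=97.1981 exercise | (k=8,j=1): S=53.1302, (K−S)⁺=81.7098, hold=80.1768 ⇒ V=81.7098 exercise | (k=8,j=2): S=74.9914, (K−S)⁺=59.8486, hold=58.3156 ⇒ V=59.8486 exercise | (k=8,j=3): S=105.8476, (K−S)⁺=28.9924, hold=27.4594 ⇒ V=28.9924 exercise | (k=8,j=4): S=149.4000, (K−S)⁺=0.0000, hold=4.5800 ⇒ V=4.5800 continue | (k=8,j=5): S=210.8726, (K−S)⁺=0.0000, hold=0.0000 ⇒ V=0.0000 continue | (k=8,j=6): S=297.6390, (K−S)⁺=0.0000, hold=0.0000 ⇒ V=0.0000 continue | (k=8,j=7): S=420.1066, (K−S)⁺=0.0000, hold=0.0000 ⇒ V=0.0000 continue | (k=8,j=8): S=592.9650, (K−S)⁺=0.0000, hold=0.0000 ⇒ V=0.0000 continue  boundary S*=105.8476
step 7: (k=7,j=0): S=44.7205, (K−S)⁺=90.1195, hold=88.5865 ⇒ V=90.1195 exercise | (k=7,j=1): S=63.1214, (K−S)⁺=71.7186, hold=70.1856 ⇒ V=71.7186 exercise | (k=7,j=2): S=89.0935, (K−S)⁺=45.7465, hold=44.2135 ⇒ V=45.7465 exercise | (k=7,j=3): S=125.7523, (K−S)⁺=9.0877, hold=16.8311 ⇒ V=16.8311 continue | (k=7,j=4): S=177.4947, (K−S)⁺=0.0000, hold=2.3082 ⇒ V=2.3082 continue | (k=7,j=5): S=250.5273, (K−S)⁺=0.0000, hold=0.0000 ⇒ V=0.0000 continue | (k=7,j=6): S=353.6101, (K−S)⁺=0.0000, hold=0.0000 ⇒ V=0.0000 continue | (k=7,j=7): S=499.1077, (K−S)⁺=0.0000, hold=0.0000 ⇒ V=0.0000 continue  boundary S*=89.0935
step 6: (k=6,j=0): S=53.1302, (K−S)⁺=81.7098, hold=80.1768 ⇒ V=81.7098 exercise | (k=6,j=1): S=74.9914, (K−S)⁺=59.8486, hold=58.3156 ⇒ V=59.8486 exercise | (k=6,j=2): S=105.8476, (K−S)⁺=28.9924, hold=31.2123 ⇒ V=31.2123 continue | (k=6,j=3): S=149.4000, (K−S)⁺=0.0000, hold=9.6011 ⇒ V=9.6011 continue | (k=6,j=4): S=210.8726, (K−S)⁺=0.0000, hold=1.1633 ⇒ V=1.1633 continue | (k=6,j=5): S=297.6390, (K−S)⁺=0.0000, hold=0.0000 ⇒ V=0.0000 continue | (k=6,j=6): S=420.1066, (K−S)⁺=0.0000, hold=0.0000 ⇒ V=0.0000 continue  boundary S*=74.9914
step 5: (k=5,j=0): S=63.1214, (K−S)⁺=71.7186, hold=70.1856 ⇒ V=71.7186 exercise | (k=5,j=1): S=89.0935, (K−S)⁺=45.7465, hold=45.2894 ⇒ V=45.7465 exercise | (k=5,j=2): S=125.7523, (K−S)⁺=9.0877, hold=20.3834 ⇒ V=20.3834 continue | (k=5,j=3): S=177.4947, (K−S)⁺=0.0000, hold=5.4025 ⇒ V=5.4025 continue | (k=5,j=4): S=250.5273, (K−S)⁺=0.0000, hold=0.5863 ⇒ V=0.5863 continue | (k=5,j=5): S=353.6101, (K−S)⁺=0.0000, hold=0.0000 ⇒ V=0.0000 continue  boundary S*=89.0935
step 4: (k=4,j=0): S=74.9914, (K−S)⁺=59.8486, hold=58.3156 ⇒ V=59.8486 exercise | (k=4,j=1): S=105.8476, (K−S)⁺=28.9924, hold=32.9339 ⇒ V=32.9339 continue | (k=4,j=2): S=149.4000, (K−S)⁺=0.0000, hold=12.8910 ⇒ V=12.8910 continue | (k=4,j=3): S=210.8726, (K−S)⁺=0.0000, hold=3.0068 ⇒ V=3.0068 continue | (k=4,j=4): S=297.6390, (K−S)⁺=0.0000, hold=0.2955 ⇒ V=0.2955 continue  boundary S*=74.9914
step 3: (k=3,j=0): S=89.0935, (K−S)⁺=45.7465, hold=46.1238 ⇒ V=46.1238 continue | (k=3,j=1): S=125.7523, (K−S)⁺=9.0877, hold=22.8455 ⇒ V=22.8455 continue | (k=3,j=2): S=177.4947, (K−S)⁺=0.0000, hold=7.9540 ⇒ V=7.9540 continue | (k=3,j=3): S=250.5273, (K−S)⁺=0.0000, hold=1.6586 ⇒ V=1.6586 continue  boundary S*=-
step 2: (k=2,j=0): S=105.8476, (K−S)⁺=28.9924, hold=34.3174 ⇒ V=34.3174 continue | (k=2,j=1): S=149.4000, (K−S)⁺=0.0000, hold=15.3685 ⇒ V=15.3685 continue | (k=2,j=2): S=210.8726, (K−S)⁺=0.0000, hold=4.8124 ⇒ V=4.8124 continue  boundary S*=-
step 1: (k=1,j=0): S=125.7523, (K−S)⁺=9.0877, hold=24.7435 ⇒ V=24.7435 continue | (k=1,j=1): S=177.4947, (K−S)⁺=0.0000, hold=10.0777 ⇒ V=10.0777 continue  boundary S*=-
step 0: (k=0,j=0): S=149.4000, (K−S)⁺=0.0000, hold=17.3543 ⇒ V=17.3543 continue  boundary S*=-

price = 17.3543
boundary = - - - - 74.9914 89.0935 74.9914 89.0935 105.8476
tree:
17.3543
24.7435 10.0777
34.3174 15.3685 4.8124
46.1238 22.8455 7.9540 1.6586
59.8486 32.9339 12.8910 3.0068 0.2955
71.7186 45.7465 20.3834 5.4025 0.5863 0.0000
81.7098 59.8486 31.2123 9.6011 1.1633 0.0000 0.0000
90.1195 71.7186 45.7465 16.8311 2.3082 0.0000 0.0000 0.0000
97.1981 81.7098 59.8486 28.9924 4.5800 0.0000 0.0000 0.0000 0.0000
103.1562 90.1195 71.7186 45.7465 9.0877 0.0000 0.0000 0.0000 0.0000 0.0000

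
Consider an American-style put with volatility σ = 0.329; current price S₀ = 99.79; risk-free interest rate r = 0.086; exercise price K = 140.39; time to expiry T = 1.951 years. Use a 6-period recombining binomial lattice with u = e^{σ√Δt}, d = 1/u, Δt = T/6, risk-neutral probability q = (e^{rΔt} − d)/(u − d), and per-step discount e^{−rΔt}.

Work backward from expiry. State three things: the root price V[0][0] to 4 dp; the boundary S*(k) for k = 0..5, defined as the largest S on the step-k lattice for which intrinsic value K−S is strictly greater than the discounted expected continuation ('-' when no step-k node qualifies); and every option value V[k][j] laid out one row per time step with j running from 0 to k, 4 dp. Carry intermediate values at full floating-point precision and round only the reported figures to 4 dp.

Δt=0.32517, u=1.20636, d=0.82894, q=0.52837, disc=e^(-rΔt)=0.97242
k=6 terminal: V=max(K-S,0) → 108.0137 93.2727 71.8201 40.6000 0.0000 0.0000 0.0000
k=5: j=0 S=39.0574 intr=101.3326 cont=97.4610 V=101.3326[EX]; j=1 S=56.8404 intr=83.5496 cont=79.6781 V=83.5496[EX]; j=2 S=82.7200 intr=57.6700 cont=53.7985 V=57.6700[EX]; j=3 S=120.3826 intr=20.0074 cont=18.6199 V=20.0074[EX]; j=4 S=175.1931 intr=0.0000 cont=0.0000 V=0.0000[hold]; j=5 S=254.9590 intr=0.0000 cont=0.0000 V=0.0000[hold]  S*(5)=120.3826
k=4: j=0 S=47.1173 intr=93.2727 cont=89.4012 V=93.2727[EX]; j=1 S=68.5699 intr=71.8201 cont=67.9485 V=71.8201[EX]; j=2 S=99.7900 intr=40.6000 cont=36.7285 V=40.6000[EX]; j=3 S=145.2247 intr=0.0000 cont=9.1758 V=9.1758[hold]; j=4 S=211.3458 intr=0.0000 cont=0.0000 V=0.0000[hold]  S*(4)=99.7900
k=3: j=0 S=56.8404 intr=83.5496 cont=79.6781 V=83.5496[EX]; j=1 S=82.7200 intr=57.6700 cont=53.7985 V=57.6700[EX]; j=2 S=120.3826 intr=20.0074 cont=23.3345 V=23.3345[hold]; j=3 S=175.1931 intr=0.0000 cont=4.2082 V=4.2082[hold]  S*(3)=82.7200
k=2: j=0 S=68.5699 intr=71.8201 cont=67.9485 V=71.8201[EX]; j=1 S=99.7900 intr=40.6000 cont=38.4379 V=40.6000[EX]; j=2 S=145.2247 intr=0.0000 cont=12.8638 V=12.8638[hold]  S*(2)=99.7900
k=1: j=0 S=82.7200 intr=57.6700 cont=53.7985 V=57.6700[EX]; j=1 S=120.3826 intr=20.0074 cont=25.2294 V=25.2294[hold]  S*(1)=82.7200
k=0: j=0 S=99.7900 intr=40.6000 cont=39.4116 V=40.6000[EX]  S*(0)=99.7900

price = 40.6000
boundary = 99.7900 82.7200 99.7900 82.7200 99.7900 120.3826
tree:
40.6000
57.6700 25.2294
71.8201 40.6000 12.8638
83.5496 57.6700 23.3345 4.2082
93.2727 71.8201 40.6000 9.1758 0.0000
101.3326 83.5496 57.6700 20.0074 0.0000 0.0000
108.0137 93.2727 71.8201 40.6000 0.0000 0.0000 0.0000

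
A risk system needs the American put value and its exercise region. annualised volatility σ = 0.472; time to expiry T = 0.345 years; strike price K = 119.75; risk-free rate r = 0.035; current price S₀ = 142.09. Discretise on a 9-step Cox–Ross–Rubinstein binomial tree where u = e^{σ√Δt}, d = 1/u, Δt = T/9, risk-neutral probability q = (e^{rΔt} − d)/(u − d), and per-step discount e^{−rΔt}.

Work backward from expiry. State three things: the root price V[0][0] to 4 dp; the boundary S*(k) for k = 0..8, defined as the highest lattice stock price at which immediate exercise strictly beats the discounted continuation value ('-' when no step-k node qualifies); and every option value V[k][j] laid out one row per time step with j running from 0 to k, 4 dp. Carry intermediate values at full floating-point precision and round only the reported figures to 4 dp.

params: Δt=0.03833 u=1.09682 d=0.91173 q=0.48417 e^(-rΔt)=0.99866
t_9 payoffs: 57.8977 45.3412 30.2357 12.0636 0.0000 0.0000 0.0000 0.0000 0.0000 0.0000
t_8: node(8,0) S=67.8406 payoff=51.9094 vs cont=51.7488 → 51.9094 [stop]  node(8,1) S=81.6128 payoff=38.1372 vs cont=37.9766 → 38.1372 [stop]  node(8,2) S=98.1808 payoff=21.5692 vs cont=21.4086 → 21.5692 [stop]  node(8,3) S=118.1123 payoff=1.6377 vs cont=6.2145 → 6.2145 [wait]  node(8,4) S=142.0900 payoff=0.0000 vs cont=0.0000 → 0.0000 [wait]  node(8,5) S=170.9354 payoff=0.0000 vs cont=0.0000 → 0.0000 [wait]  node(8,6) S=205.6366 payoff=0.0000 vs cont=0.0000 → 0.0000 [wait]  node(8,7) S=247.3823 payoff=0.0000 vs cont=0.0000 → 0.0000 [wait]  node(8,8) S=297.6029 payoff=0.0000 vs cont=0.0000 → 0.0000 [wait]  ⇒ S*(8)=98.1808
t_7: node(7,0) S=74.4088 payoff=45.3412 vs cont=45.1807 → 45.3412 [stop]  node(7,1) S=89.5143 payoff=30.2357 vs cont=30.0751 → 30.2357 [stop]  node(7,2) S=107.6864 payoff=12.0636 vs cont=14.1160 → 14.1160 [wait]  node(7,3) S=129.5476 payoff=0.0000 vs cont=3.2013 → 3.2013 [wait]  node(7,4) S=155.8467 payoff=0.0000 vs cont=0.0000 → 0.0000 [wait]  node(7,5) S=187.4848 payoff=0.0000 vs cont=0.0000 → 0.0000 [wait]  node(7,6) S=225.5457 payoff=0.0000 vs cont=0.0000 → 0.0000 [wait]  node(7,7) S=271.3332 payoff=0.0000 vs cont=0.0000 → 0.0000 [wait]  ⇒ S*(7)=89.5143
t_6: node(6,0) S=81.6128 payoff=38.1372 vs cont=37.9766 → 38.1372 [stop]  node(6,1) S=98.1808 payoff=21.5692 vs cont=22.4010 → 22.4010 [wait]  node(6,2) S=118.1123 payoff=1.6377 vs cont=8.8196 → 8.8196 [wait]  node(6,3) S=142.0900 payoff=0.0000 vs cont=1.6491 → 1.6491 [wait]  node(6,4) S=170.9354 payoff=0.0000 vs cont=0.0000 → 0.0000 [wait]  node(6,5) S=205.6366 payoff=0.0000 vs cont=0.0000 → 0.0000 [wait]  node(6,6) S=247.3823 payoff=0.0000 vs cont=0.0000 → 0.0000 [wait]  ⇒ S*(6)=81.6128
t_5: node(5,0) S=89.5143 payoff=30.2357 vs cont=30.4773 → 30.4773 [wait]  node(5,1) S=107.6864 payoff=12.0636 vs cont=15.8041 → 15.8041 [wait]  node(5,2) S=129.5476 payoff=0.0000 vs cont=5.3407 → 5.3407 [wait]  node(5,3) S=155.8467 payoff=0.0000 vs cont=0.8495 → 0.8495 [wait]  node(5,4) S=187.4848 payoff=0.0000 vs cont=0.0000 → 0.0000 [wait]  node(5,5) S=225.5457 payoff=0.0000 vs cont=0.0000 → 0.0000 [wait]  ⇒ S*(5)=-
t_4: node(4,0) S=98.1808 payoff=21.5692 vs cont=23.3417 → 23.3417 [wait]  node(4,1) S=118.1123 payoff=1.6377 vs cont=10.7237 → 10.7237 [wait]  node(4,2) S=142.0900 payoff=0.0000 vs cont=3.1620 → 3.1620 [wait]  node(4,3) S=170.9354 payoff=0.0000 vs cont=0.4376 → 0.4376 [wait]  node(4,4) S=205.6366 payoff=0.0000 vs cont=0.0000 → 0.0000 [wait]  ⇒ S*(4)=-
t_3: node(3,0) S=107.6864 payoff=12.0636 vs cont=17.2094 → 17.2094 [wait]  node(3,1) S=129.5476 payoff=0.0000 vs cont=7.0531 → 7.0531 [wait]  node(3,2) S=155.8467 payoff=0.0000 vs cont=1.8405 → 1.8405 [wait]  node(3,3) S=187.4848 payoff=0.0000 vs cont=0.2254 → 0.2254 [wait]  ⇒ S*(3)=-
t_2: node(2,0) S=118.1123 payoff=1.6377 vs cont=12.2756 → 12.2756 [wait]  node(2,1) S=142.0900 payoff=0.0000 vs cont=4.5232 → 4.5232 [wait]  node(2,2) S=170.9354 payoff=0.0000 vs cont=1.0571 → 1.0571 [wait]  ⇒ S*(2)=-
t_1: node(1,0) S=129.5476 payoff=0.0000 vs cont=8.5107 → 8.5107 [wait]  node(1,1) S=155.8467 payoff=0.0000 vs cont=2.8412 → 2.8412 [wait]  ⇒ S*(1)=-
t_0: node(0,0) S=142.0900 payoff=0.0000 vs cont=5.7580 → 5.7580 [wait]  ⇒ S*(0)=-

price = 5.7580
boundary = - - - - - - 81.6128 89.5143 98.1808
tree:
5.7580
8.5107 2.8412
12.2756 4.5232 1.0571
17.2094 7.0531 1.8405 0.2254
23.3417 10.7237 3.1620 0.4376 0.0000
30.4773 15.8041 5.3407 0.8495 0.0000 0.0000
38.1372 22.4010 8.8196 1.6491 0.0000 0.0000 0.0000
45.3412 30.2357 14.1160 3.2013 0.0000 0.0000 0.0000 0.0000
51.9094 38.1372 21.5692 6.2145 0.0000 0.0000 0.0000 0.0000 0.0000
57.8977 45.3412 30.2357 12.0636 0.0000 0.0000 0.0000 0.0000 0.0000 0.0000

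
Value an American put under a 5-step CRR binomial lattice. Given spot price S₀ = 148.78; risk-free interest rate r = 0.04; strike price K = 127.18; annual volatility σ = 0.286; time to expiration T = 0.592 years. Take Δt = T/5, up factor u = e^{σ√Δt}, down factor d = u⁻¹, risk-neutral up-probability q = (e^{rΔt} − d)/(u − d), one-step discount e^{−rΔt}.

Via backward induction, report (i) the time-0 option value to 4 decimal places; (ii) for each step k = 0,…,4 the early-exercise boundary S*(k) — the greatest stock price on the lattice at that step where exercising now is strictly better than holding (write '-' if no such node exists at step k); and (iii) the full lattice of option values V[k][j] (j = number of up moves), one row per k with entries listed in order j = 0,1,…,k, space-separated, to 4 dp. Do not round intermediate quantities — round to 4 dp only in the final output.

price = 3.6633
boundary = - - - - 100.3663
tree:
3.6633
6.3441 1.0119
10.7082 2.0314 0.0000
17.4267 4.0780 0.0000 0.0000
26.8137 8.1865 0.0000 0.0000 0.0000
36.2204 16.4343 0.0000 0.0000 0.0000 0.0000

params: Δt=0.11840 u=1.10342 d=0.90628 q=0.49950 e^(-rΔt)=0.99528
t_5 payoffs: 36.2204 16.4343 0.0000 0.0000 0.0000 0.0000
t_4: node(4,0) S=100.3663 payoff=26.8137 vs cont=26.2128 → 26.8137 [stop]  node(4,1) S=122.1986 payoff=4.9814 vs cont=8.1865 → 8.1865 [wait]  node(4,2) S=148.7800 payoff=0.0000 vs cont=0.0000 → 0.0000 [wait]  node(4,3) S=181.1436 payoff=0.0000 vs cont=0.0000 → 0.0000 [wait]  node(4,4) S=220.5471 payoff=0.0000 vs cont=0.0000 → 0.0000 [wait]  ⇒ S*(4)=100.3663
t_3: node(3,0) S=110.7457 payoff=16.4343 vs cont=17.4267 → 17.4267 [wait]  node(3,1) S=134.8358 payoff=0.0000 vs cont=4.0780 → 4.0780 [wait]  node(3,2) S=164.1662 payoff=0.0000 vs cont=0.0000 → 0.0000 [wait]  node(3,3) S=199.8767 payoff=0.0000 vs cont=0.0000 → 0.0000 [wait]  ⇒ S*(3)=-
t_2: node(2,0) S=122.1986 payoff=4.9814 vs cont=10.7082 → 10.7082 [wait]  node(2,1) S=148.7800 payoff=0.0000 vs cont=2.0314 → 2.0314 [wait]  node(2,2) S=181.1436 payoff=0.0000 vs cont=0.0000 → 0.0000 [wait]  ⇒ S*(2)=-
t_1: node(1,0) S=134.8358 payoff=0.0000 vs cont=6.3441 → 6.3441 [wait]  node(1,1) S=164.1662 payoff=0.0000 vs cont=1.0119 → 1.0119 [wait]  ⇒ S*(1)=-
t_0: node(0,0) S=148.7800 payoff=0.0000 vs cont=3.6633 → 3.6633 [wait]  ⇒ S*(0)=-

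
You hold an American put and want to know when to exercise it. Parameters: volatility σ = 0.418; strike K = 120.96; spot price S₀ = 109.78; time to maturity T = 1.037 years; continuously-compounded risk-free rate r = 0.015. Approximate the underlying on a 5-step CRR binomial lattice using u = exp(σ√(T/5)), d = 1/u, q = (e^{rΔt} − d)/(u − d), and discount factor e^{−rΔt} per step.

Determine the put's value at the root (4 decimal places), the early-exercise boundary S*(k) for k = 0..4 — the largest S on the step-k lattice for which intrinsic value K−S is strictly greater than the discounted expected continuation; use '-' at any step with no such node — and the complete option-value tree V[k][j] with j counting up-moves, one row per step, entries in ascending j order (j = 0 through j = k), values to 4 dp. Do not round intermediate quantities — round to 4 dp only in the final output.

price = 24.9378
boundary = - - - 62.0160 75.0199
tree:
24.9378
34.7603 13.6076
46.4594 21.2997 4.6947
58.9440 32.1582 8.7321 0.0000
69.6939 45.9401 16.2416 0.0000 0.0000
78.5804 58.9440 30.2093 0.0000 0.0000 0.0000

Δt=0.20740  u=1.20969  d=0.82666  q=0.46069  discount=0.99689
step 5 (expiry): payoffs max(K−S,0) = 78.5804 58.9440 30.2093 0.0000 0.0000 0.0000
step 4: (k=4,j=0): S=51.2661, (K−S)⁺=69.6939, hold=69.3182 ⇒ V=69.6939 exercise | (k=4,j=1): S=75.0199, (K−S)⁺=45.9401, hold=45.5643 ⇒ V=45.9401 exercise | (k=4,j=2): S=109.7800, (K−S)⁺=11.1800, hold=16.2416 ⇒ V=16.2416 continue | (k=4,j=3): S=160.6459, (K−S)⁺=0.0000, hold=0.0000 ⇒ V=0.0000 continue | (k=4,j=4): S=235.0803, (K−S)⁺=0.0000, hold=0.0000 ⇒ V=0.0000 continue  boundary S*=75.0199
step 3: (k=3,j=0): S=62.0160, (K−S)⁺=58.9440, hold=58.5683 ⇒ V=58.9440 exercise | (k=3,j=1): S=90.7507, (K−S)⁺=30.2093, hold=32.1582 ⇒ V=32.1582 continue | (k=3,j=2): S=132.7995, (K−S)⁺=0.0000, hold=8.7321 ⇒ V=8.7321 continue | (k=3,j=3): S=194.3314, (K−S)⁺=0.0000, hold=0.0000 ⇒ V=0.0000 continue  boundary S*=62.0160
step 2: (k=2,j=0): S=75.0199, (K−S)⁺=45.9401, hold=46.4594 ⇒ V=46.4594 continue | (k=2,j=1): S=109.7800, (K−S)⁺=11.1800, hold=21.2997 ⇒ V=21.2997 continue | (k=2,j=2): S=160.6459, (K−S)⁺=0.0000, hold=4.6947 ⇒ V=4.6947 continue  boundary S*=-
step 1: (k=1,j=0): S=90.7507, (K−S)⁺=30.2093, hold=34.7603 ⇒ V=34.7603 continue | (k=1,j=1): S=132.7995, (K−S)⁺=0.0000, hold=13.6076 ⇒ V=13.6076 continue  boundary S*=-
step 0: (k=0,j=0): S=109.7800, (K−S)⁺=11.1800, hold=24.9378 ⇒ V=24.9378 continue  boundary S*=-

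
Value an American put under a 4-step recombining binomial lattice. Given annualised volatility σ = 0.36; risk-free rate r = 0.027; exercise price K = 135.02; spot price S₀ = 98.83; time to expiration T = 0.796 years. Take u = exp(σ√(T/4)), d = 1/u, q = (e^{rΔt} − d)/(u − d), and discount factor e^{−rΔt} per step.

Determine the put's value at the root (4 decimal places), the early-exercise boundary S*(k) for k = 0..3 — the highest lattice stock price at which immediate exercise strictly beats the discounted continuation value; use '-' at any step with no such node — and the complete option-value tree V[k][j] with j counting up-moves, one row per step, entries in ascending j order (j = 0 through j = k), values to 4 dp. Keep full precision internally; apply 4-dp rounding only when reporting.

Δt=0.19900, u=1.17421, d=0.85164, q=0.47664, disc=e^(-rΔt)=0.99464
k=4 terminal: V=max(K-S,0) → 83.0313 63.3399 36.1900 0.0000 0.0000
k=3: j=0 S=61.0455 intr=73.9745 cont=73.2510 V=73.9745[EX]; j=1 S=84.1674 intr=50.8526 cont=50.1291 V=50.8526[EX]; j=2 S=116.0470 intr=18.9730 cont=18.8389 V=18.9730[EX]; j=3 S=160.0015 intr=0.0000 cont=0.0000 V=0.0000[hold]  S*(3)=116.0470
k=2: j=0 S=71.6801 intr=63.3399 cont=62.6164 V=63.3399[EX]; j=1 S=98.8300 intr=36.1900 cont=35.4665 V=36.1900[EX]; j=2 S=136.2633 intr=0.0000 cont=9.8765 V=9.8765[hold]  S*(2)=98.8300
k=1: j=0 S=84.1674 intr=50.8526 cont=50.1291 V=50.8526[EX]; j=1 S=116.0470 intr=18.9730 cont=23.5212 V=23.5212[hold]  S*(1)=84.1674
k=0: j=0 S=98.8300 intr=36.1900 cont=37.6227 V=37.6227[hold]  S*(0)=-

price = 37.6227
boundary = - 84.1674 98.8300 116.0470
tree:
37.6227
50.8526 23.5212
63.3399 36.1900 9.8765
73.9745 50.8526 18.9730 0.0000
83.0313 63.3399 36.1900 0.0000 0.0000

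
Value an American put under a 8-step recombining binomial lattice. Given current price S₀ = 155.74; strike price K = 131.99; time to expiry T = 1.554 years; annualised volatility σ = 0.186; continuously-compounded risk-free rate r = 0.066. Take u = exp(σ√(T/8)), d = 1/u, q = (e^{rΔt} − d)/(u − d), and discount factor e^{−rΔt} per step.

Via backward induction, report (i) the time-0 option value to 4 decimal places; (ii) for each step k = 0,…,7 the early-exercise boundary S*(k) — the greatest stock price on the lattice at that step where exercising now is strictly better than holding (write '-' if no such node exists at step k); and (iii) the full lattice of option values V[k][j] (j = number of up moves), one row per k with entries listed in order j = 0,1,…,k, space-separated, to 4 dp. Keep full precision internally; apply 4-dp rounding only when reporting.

Δt=0.19425, u=1.08543, d=0.92129, q=0.55813, disc=e^(-rΔt)=0.98726
k=8 terminal: V=max(K-S,0) → 51.1583 36.7572 19.7905 0.0000 0.0000 0.0000 0.0000 0.0000 0.0000
k=7: j=0 S=87.7373 intr=44.2527 cont=42.5713 V=44.2527[EX]; j=1 S=103.3686 intr=28.6214 cont=26.9400 V=28.6214[EX]; j=2 S=121.7849 intr=10.2051 cont=8.6335 V=10.2051[EX]; j=3 S=143.4822 intr=0.0000 cont=0.0000 V=0.0000[hold]; j=4 S=169.0450 intr=0.0000 cont=0.0000 V=0.0000[hold]; j=5 S=199.1622 intr=0.0000 cont=0.0000 V=0.0000[hold]; j=6 S=234.6451 intr=0.0000 cont=0.0000 V=0.0000[hold]; j=7 S=276.4497 intr=0.0000 cont=0.0000 V=0.0000[hold]  S*(7)=121.7849
k=6: j=0 S=95.2328 intr=36.7572 cont=35.0758 V=36.7572[EX]; j=1 S=112.1995 intr=19.7905 cont=18.1091 V=19.7905[EX]; j=2 S=132.1891 intr=0.0000 cont=4.4519 V=4.4519[hold]; j=3 S=155.7400 intr=0.0000 cont=0.0000 V=0.0000[hold]; j=4 S=183.4868 intr=0.0000 cont=0.0000 V=0.0000[hold]; j=5 S=216.1769 intr=0.0000 cont=0.0000 V=0.0000[hold]; j=6 S=254.6911 intr=0.0000 cont=0.0000 V=0.0000[hold]  S*(6)=112.1995
k=5: j=0 S=103.3686 intr=28.6214 cont=26.9400 V=28.6214[EX]; j=1 S=121.7849 intr=10.2051 cont=11.0865 V=11.0865[hold]; j=2 S=143.4822 intr=0.0000 cont=1.9421 V=1.9421[hold]; j=3 S=169.0450 intr=0.0000 cont=0.0000 V=0.0000[hold]; j=4 S=199.1622 intr=0.0000 cont=0.0000 V=0.0000[hold]; j=5 S=234.6451 intr=0.0000 cont=0.0000 V=0.0000[hold]  S*(5)=103.3686
k=4: j=0 S=112.1995 intr=19.7905 cont=18.5948 V=19.7905[EX]; j=1 S=132.1891 intr=0.0000 cont=5.9066 V=5.9066[hold]; j=2 S=155.7400 intr=0.0000 cont=0.8472 V=0.8472[hold]; j=3 S=183.4868 intr=0.0000 cont=0.0000 V=0.0000[hold]; j=4 S=216.1769 intr=0.0000 cont=0.0000 V=0.0000[hold]  S*(4)=112.1995
k=3: j=0 S=121.7849 intr=10.2051 cont=11.8881 V=11.8881[hold]; j=1 S=143.4822 intr=0.0000 cont=3.0435 V=3.0435[hold]; j=2 S=169.0450 intr=0.0000 cont=0.3696 V=0.3696[hold]; j=3 S=199.1622 intr=0.0000 cont=0.0000 V=0.0000[hold]  S*(3)=-
k=2: j=0 S=132.1891 intr=0.0000 cont=6.8631 V=6.8631[hold]; j=1 S=155.7400 intr=0.0000 cont=1.5314 V=1.5314[hold]; j=2 S=183.4868 intr=0.0000 cont=0.1612 V=0.1612[hold]  S*(2)=-
k=1: j=0 S=143.4822 intr=0.0000 cont=3.8378 V=3.8378[hold]; j=1 S=169.0450 intr=0.0000 cont=0.7569 V=0.7569[hold]  S*(1)=-
k=0: j=0 S=155.7400 intr=0.0000 cont=2.0913 V=2.0913[hold]  S*(0)=-

price = 2.0913
boundary = - - - - 112.1995 103.3686 112.1995 121.7849
tree:
2.0913
3.8378 0.7569
6.8631 1.5314 0.1612
11.8881 3.0435 0.3696 0.0000
19.7905 5.9066 0.8472 0.0000 0.0000
28.6214 11.0865 1.9421 0.0000 0.0000 0.0000
36.7572 19.7905 4.4519 0.0000 0.0000 0.0000 0.0000
44.2527 28.6214 10.2051 0.0000 0.0000 0.0000 0.0000 0.0000
51.1583 36.7572 19.7905 0.0000 0.0000 0.0000 0.0000 0.0000 0.0000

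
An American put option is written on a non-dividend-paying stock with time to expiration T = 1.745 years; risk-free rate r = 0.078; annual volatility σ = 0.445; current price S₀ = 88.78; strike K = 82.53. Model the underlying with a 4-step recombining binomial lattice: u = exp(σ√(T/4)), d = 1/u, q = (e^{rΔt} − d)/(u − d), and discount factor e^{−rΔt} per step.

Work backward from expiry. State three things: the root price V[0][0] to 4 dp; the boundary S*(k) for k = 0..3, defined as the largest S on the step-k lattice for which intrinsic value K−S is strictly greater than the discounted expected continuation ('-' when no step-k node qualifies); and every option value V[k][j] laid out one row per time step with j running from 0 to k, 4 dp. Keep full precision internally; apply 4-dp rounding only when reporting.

price = 12.0649
boundary = - - 49.3197 36.7598
tree:
12.0649
20.3851 4.0939
33.2103 8.2259 0.0000
45.7702 16.5283 0.0000 0.0000
55.1316 33.2103 0.0000 0.0000 0.0000

Δt=0.43625, u=1.34168, d=0.74534, q=0.48509, disc=e^(-rΔt)=0.96654
k=4 terminal: V=max(K-S,0) → 55.1316 33.2103 0.0000 0.0000 0.0000
k=3: j=0 S=36.7598 intr=45.7702 cont=43.0092 V=45.7702[EX]; j=1 S=66.1710 intr=16.3590 cont=16.5283 V=16.5283[hold]; j=2 S=119.1139 intr=0.0000 cont=0.0000 V=0.0000[hold]; j=3 S=214.4161 intr=0.0000 cont=0.0000 V=0.0000[hold]  S*(3)=36.7598
k=2: j=0 S=49.3197 intr=33.2103 cont=30.5287 V=33.2103[EX]; j=1 S=88.7800 intr=0.0000 cont=8.2259 V=8.2259[hold]; j=2 S=159.8122 intr=0.0000 cont=0.0000 V=0.0000[hold]  S*(2)=49.3197
k=1: j=0 S=66.1710 intr=16.3590 cont=20.3851 V=20.3851[hold]; j=1 S=119.1139 intr=0.0000 cont=4.0939 V=4.0939[hold]  S*(1)=-
k=0: j=0 S=88.7800 intr=0.0000 cont=12.0649 V=12.0649[hold]  S*(0)=-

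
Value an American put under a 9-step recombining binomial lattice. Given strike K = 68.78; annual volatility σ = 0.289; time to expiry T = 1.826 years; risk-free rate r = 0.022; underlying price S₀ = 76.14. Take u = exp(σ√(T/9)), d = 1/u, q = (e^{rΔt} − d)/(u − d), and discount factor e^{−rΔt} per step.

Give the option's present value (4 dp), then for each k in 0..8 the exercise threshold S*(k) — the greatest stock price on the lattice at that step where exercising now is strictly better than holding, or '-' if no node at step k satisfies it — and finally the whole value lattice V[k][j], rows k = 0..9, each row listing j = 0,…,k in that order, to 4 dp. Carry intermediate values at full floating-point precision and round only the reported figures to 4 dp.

Δt=0.20289, u=1.13903, d=0.87794, q=0.48464, disc=e^(-rΔt)=0.99555
k=9 terminal: V=max(K-S,0) → 45.1858 38.1693 29.0662 17.2559 1.9335 0.0000 0.0000 0.0000 0.0000 0.0000
k=8: j=0 S=26.8744 intr=41.9056 cont=41.5993 V=41.9056[EX]; j=1 S=34.8664 intr=33.9136 cont=33.6072 V=33.9136[EX]; j=2 S=45.2352 intr=23.5448 cont=23.2385 V=23.5448[EX]; j=3 S=58.6873 intr=10.0927 cont=9.7863 V=10.0927[EX]; j=4 S=76.1400 intr=0.0000 cont=0.9920 V=0.9920[hold]; j=5 S=98.7828 intr=0.0000 cont=0.0000 V=0.0000[hold]; j=6 S=128.1592 intr=0.0000 cont=0.0000 V=0.0000[hold]; j=7 S=166.2716 intr=0.0000 cont=0.0000 V=0.0000[hold]; j=8 S=215.7181 intr=0.0000 cont=0.0000 V=0.0000[hold]  S*(8)=58.6873
k=7: j=0 S=30.6107 intr=38.1693 cont=37.8630 V=38.1693[EX]; j=1 S=39.7138 intr=29.0662 cont=28.7598 V=29.0662[EX]; j=2 S=51.5241 intr=17.2559 cont=16.9496 V=17.2559[EX]; j=3 S=66.8465 intr=1.9335 cont=5.6568 V=5.6568[hold]; j=4 S=86.7256 intr=0.0000 cont=0.5090 V=0.5090[hold]; j=5 S=112.5163 intr=0.0000 cont=0.0000 V=0.0000[hold]; j=6 S=145.9768 intr=0.0000 cont=0.0000 V=0.0000[hold]; j=7 S=189.3879 intr=0.0000 cont=0.0000 V=0.0000[hold]  S*(7)=51.5241
k=6: j=0 S=34.8664 intr=33.9136 cont=33.6072 V=33.9136[EX]; j=1 S=45.2352 intr=23.5448 cont=23.2385 V=23.5448[EX]; j=2 S=58.6873 intr=10.0927 cont=11.5828 V=11.5828[hold]; j=3 S=76.1400 intr=0.0000 cont=3.1479 V=3.1479[hold]; j=4 S=98.7828 intr=0.0000 cont=0.2611 V=0.2611[hold]; j=5 S=128.1592 intr=0.0000 cont=0.0000 V=0.0000[hold]; j=6 S=166.2716 intr=0.0000 cont=0.0000 V=0.0000[hold]  S*(6)=45.2352
k=5: j=0 S=39.7138 intr=29.0662 cont=28.7598 V=29.0662[EX]; j=1 S=51.5241 intr=17.2559 cont=17.6685 V=17.6685[hold]; j=2 S=66.8465 intr=1.9335 cont=7.4616 V=7.4616[hold]; j=3 S=86.7256 intr=0.0000 cont=1.7411 V=1.7411[hold]; j=4 S=112.5163 intr=0.0000 cont=0.1340 V=0.1340[hold]; j=5 S=145.9768 intr=0.0000 cont=0.0000 V=0.0000[hold]  S*(5)=39.7138
k=4: j=0 S=45.2352 intr=23.5448 cont=23.4376 V=23.5448[EX]; j=1 S=58.6873 intr=10.0927 cont=12.6652 V=12.6652[hold]; j=2 S=76.1400 intr=0.0000 cont=4.6683 V=4.6683[hold]; j=3 S=98.7828 intr=0.0000 cont=0.9579 V=0.9579[hold]; j=4 S=128.1592 intr=0.0000 cont=0.0687 V=0.0687[hold]  S*(4)=45.2352
k=3: j=0 S=51.5241 intr=17.2559 cont=18.1908 V=18.1908[hold]; j=1 S=66.8465 intr=1.9335 cont=8.7505 V=8.7505[hold]; j=2 S=86.7256 intr=0.0000 cont=2.8574 V=2.8574[hold]; j=3 S=112.5163 intr=0.0000 cont=0.5247 V=0.5247[hold]  S*(3)=-
k=2: j=0 S=58.6873 intr=10.0927 cont=13.5550 V=13.5550[hold]; j=1 S=76.1400 intr=0.0000 cont=5.8682 V=5.8682[hold]; j=2 S=98.7828 intr=0.0000 cont=1.7192 V=1.7192[hold]  S*(2)=-
k=1: j=0 S=66.8465 intr=1.9335 cont=9.7859 V=9.7859[hold]; j=1 S=86.7256 intr=0.0000 cont=3.8402 V=3.8402[hold]  S*(1)=-
k=0: j=0 S=76.1400 intr=0.0000 cont=6.8737 V=6.8737[hold]  S*(0)=-

price = 6.8737
boundary = - - - - 45.2352 39.7138 45.2352 51.5241 58.6873
tree:
6.8737
9.7859 3.8402
13.5550 5.8682 1.7192
18.1908 8.7505 2.8574 0.5247
23.5448 12.6652 4.6683 0.9579 0.0687
29.0662 17.6685 7.4616 1.7411 0.1340 0.0000
33.9136 23.5448 11.5828 3.1479 0.2611 0.0000 0.0000
38.1693 29.0662 17.2559 5.6568 0.5090 0.0000 0.0000 0.0000
41.9056 33.9136 23.5448 10.0927 0.9920 0.0000 0.0000 0.0000 0.0000
45.1858 38.1693 29.0662 17.2559 1.9335 0.0000 0.0000 0.0000 0.0000 0.0000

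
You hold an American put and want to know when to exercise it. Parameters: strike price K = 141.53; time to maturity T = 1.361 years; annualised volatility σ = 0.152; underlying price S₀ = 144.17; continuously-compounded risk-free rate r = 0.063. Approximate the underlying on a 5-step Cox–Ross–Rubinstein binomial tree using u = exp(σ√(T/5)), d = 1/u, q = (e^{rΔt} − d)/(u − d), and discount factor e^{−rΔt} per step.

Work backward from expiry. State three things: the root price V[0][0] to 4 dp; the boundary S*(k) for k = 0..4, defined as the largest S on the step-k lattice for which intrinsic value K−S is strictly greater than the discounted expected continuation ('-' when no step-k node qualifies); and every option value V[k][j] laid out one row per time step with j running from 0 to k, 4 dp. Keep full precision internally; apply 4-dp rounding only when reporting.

price = 5.3534
boundary = - - 123.0250 113.6456 123.0250
tree:
5.3534
10.1359 2.1752
18.5050 4.5966 0.5502
27.8844 9.4273 1.3624 0.0000
36.5487 18.5050 3.3731 0.0000 0.0000
44.5524 27.8844 8.3515 0.0000 0.0000 0.0000

Δt=0.27220  u=1.08253  d=0.92376  q=0.58912  discount=0.98300
step 5 (expiry): payoffs max(K−S,0) = 44.5524 27.8844 8.3515 0.0000 0.0000 0.0000
step 4: (k=4,j=0): S=104.9813, (K−S)⁺=36.5487, hold=34.1423 ⇒ V=36.5487 exercise | (k=4,j=1): S=123.0250, (K−S)⁺=18.5050, hold=16.0986 ⇒ V=18.5050 exercise | (k=4,j=2): S=144.1700, (K−S)⁺=0.0000, hold=3.3731 ⇒ V=3.3731 continue | (k=4,j=3): S=168.9493, (K−S)⁺=0.0000, hold=0.0000 ⇒ V=0.0000 continue | (k=4,j=4): S=197.9875, (K−S)⁺=0.0000, hold=0.0000 ⇒ V=0.0000 continue  boundary S*=123.0250
step 3: (k=3,j=0): S=113.6456, (K−S)⁺=27.8844, hold=25.4780 ⇒ V=27.8844 exercise | (k=3,j=1): S=133.1785, (K−S)⁺=8.3515, hold=9.4273 ⇒ V=9.4273 continue | (k=3,j=2): S=156.0686, (K−S)⁺=0.0000, hold=1.3624 ⇒ V=1.3624 continue | (k=3,j=3): S=182.8930, (K−S)⁺=0.0000, hold=0.0000 ⇒ V=0.0000 continue  boundary S*=113.6456
step 2: (k=2,j=0): S=123.0250, (K−S)⁺=18.5050, hold=16.7217 ⇒ V=18.5050 exercise | (k=2,j=1): S=144.1700, (K−S)⁺=0.0000, hold=4.5966 ⇒ V=4.5966 continue | (k=2,j=2): S=168.9493, (K−S)⁺=0.0000, hold=0.5502 ⇒ V=0.5502 continue  boundary S*=123.0250
step 1: (k=1,j=0): S=133.1785, (K−S)⁺=8.3515, hold=10.1359 ⇒ V=10.1359 continue | (k=1,j=1): S=156.0686, (K−S)⁺=0.0000, hold=2.1752 ⇒ V=2.1752 continue  boundary S*=-
step 0: (k=0,j=0): S=144.1700, (K−S)⁺=0.0000, hold=5.3534 ⇒ V=5.3534 continue  boundary S*=-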